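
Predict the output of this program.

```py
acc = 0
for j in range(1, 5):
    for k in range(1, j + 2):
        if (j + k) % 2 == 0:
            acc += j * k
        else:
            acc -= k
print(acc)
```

j=1,k=1: even sum, acc = 0+1 = 1
j=1,k=2: odd sum, acc = 1-2 = -1
j=2,k=1: odd sum, acc = (-1)-1 = -2
j=2,k=2: even sum, acc = (-2)+4 = 2
j=2,k=3: odd sum, acc = 2-3 = -1
j=3,k=1: even sum, acc = (-1)+3 = 2
j=3,k=2: odd sum, acc = 2-2 = 0
j=3,k=3: even sum, acc = 0+9 = 9
j=3,k=4: odd sum, acc = 9-4 = 5
j=4,k=1: odd sum, acc = 5-1 = 4
j=4,k=2: even sum, acc = 4+8 = 12
j=4,k=3: odd sum, acc = 12-3 = 9
j=4,k=4: even sum, acc = 9+16 = 25
j=4,k=5: odd sum, acc = 25-5 = 20

20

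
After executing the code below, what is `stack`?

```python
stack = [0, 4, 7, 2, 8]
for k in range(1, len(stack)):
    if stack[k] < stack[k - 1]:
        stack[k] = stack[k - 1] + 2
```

k=1: 4>=0, unchanged → [0, 4, 7, 2, 8]
k=2: 7>=4, unchanged → [0, 4, 7, 2, 8]
k=3: 2<7, stack[3] = 7+2 = 9 → [0, 4, 7, 9, 8]
k=4: 8<9, stack[4] = 9+2 = 11 → [0, 4, 7, 9, 11]

[0, 4, 7, 9, 11]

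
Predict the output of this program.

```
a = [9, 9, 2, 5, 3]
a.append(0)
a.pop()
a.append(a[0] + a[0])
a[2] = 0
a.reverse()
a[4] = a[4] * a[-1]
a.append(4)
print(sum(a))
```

append 0 → [9, 9, 2, 5, 3, 0]
pop() removes 0 → [9, 9, 2, 5, 3]
append a[0]+a[0] = 9+9 = 18 → [9, 9, 2, 5, 3, 18]
a[2] = 0 → [9, 9, 0, 5, 3, 18]
reverse → [18, 3, 5, 0, 9, 9]
a[4] = a[4]*a[-1] = 9*9 = 81 → [18, 3, 5, 0, 81, 9]
append 4 → [18, 3, 5, 0, 81, 9, 4]
sum = 120

120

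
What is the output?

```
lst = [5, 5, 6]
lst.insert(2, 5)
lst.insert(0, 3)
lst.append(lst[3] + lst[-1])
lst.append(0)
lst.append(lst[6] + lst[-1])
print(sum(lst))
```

35

insert 5 at 2 → [5, 5, 5, 6]
insert 3 at 0 → [3, 5, 5, 5, 6]
append lst[3]+lst[-1] = 5+6 = 11 → [3, 5, 5, 5, 6, 11]
append 0 → [3, 5, 5, 5, 6, 11, 0]
append lst[6]+lst[-1] = 0+0 = 0 → [3, 5, 5, 5, 6, 11, 0, 0]
sum = 35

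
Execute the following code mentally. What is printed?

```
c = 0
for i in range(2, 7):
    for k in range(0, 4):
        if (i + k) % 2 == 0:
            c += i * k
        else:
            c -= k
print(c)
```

i=2,k=0: even sum, c = 0+0 = 0
i=2,k=1: odd sum, c = 0-1 = -1
i=2,k=2: even sum, c = (-1)+4 = 3
i=2,k=3: odd sum, c = 3-3 = 0
i=3,k=0: odd sum, c = 0-0 = 0
i=3,k=1: even sum, c = 0+3 = 3
i=3,k=2: odd sum, c = 3-2 = 1
i=3,k=3: even sum, c = 1+9 = 10
i=4,k=0: even sum, c = 10+0 = 10
i=4,k=1: odd sum, c = 10-1 = 9
i=4,k=2: even sum, c = 9+8 = 17
i=4,k=3: odd sum, c = 17-3 = 14
i=5,k=0: odd sum, c = 14-0 = 14
i=5,k=1: even sum, c = 14+5 = 19
i=5,k=2: odd sum, c = 19-2 = 17
i=5,k=3: even sum, c = 17+15 = 32
i=6,k=0: even sum, c = 32+0 = 32
i=6,k=1: odd sum, c = 32-1 = 31
i=6,k=2: even sum, c = 31+12 = 43
i=6,k=3: odd sum, c = 43-3 = 40

40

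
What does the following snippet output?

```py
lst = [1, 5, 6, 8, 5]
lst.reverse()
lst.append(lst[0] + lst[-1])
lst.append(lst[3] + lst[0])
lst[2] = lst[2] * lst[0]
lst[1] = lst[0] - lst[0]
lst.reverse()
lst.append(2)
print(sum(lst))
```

reverse → [5, 8, 6, 5, 1]
append lst[0]+lst[-1] = 5+1 = 6 → [5, 8, 6, 5, 1, 6]
append lst[3]+lst[0] = 5+5 = 10 → [5, 8, 6, 5, 1, 6, 10]
lst[2] = lst[2]*lst[0] = 6*5 = 30 → [5, 8, 30, 5, 1, 6, 10]
lst[1] = lst[0]-lst[0] = 5-5 = 0 → [5, 0, 30, 5, 1, 6, 10]
reverse → [10, 6, 1, 5, 30, 0, 5]
append 2 → [10, 6, 1, 5, 30, 0, 5, 2]
sum = 59

59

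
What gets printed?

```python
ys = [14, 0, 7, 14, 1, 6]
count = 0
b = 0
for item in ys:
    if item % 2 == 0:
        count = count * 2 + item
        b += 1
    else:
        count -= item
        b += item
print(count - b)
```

item=14: even, count = 0*2+14 = 14; b=1
item=0: even, count = 14*2+0 = 28; b=2
item=7: not even, count = 28-7 = 21; b=9
item=14: even, count = 21*2+14 = 56; b=10
item=1: not even, count = 56-1 = 55; b=11
item=6: even, count = 55*2+6 = 116; b=12
count-b = 116-12 = 104

104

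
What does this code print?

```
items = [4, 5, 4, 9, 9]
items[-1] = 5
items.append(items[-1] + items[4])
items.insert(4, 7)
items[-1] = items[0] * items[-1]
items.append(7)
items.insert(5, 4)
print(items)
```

[4, 5, 4, 9, 7, 4, 5, 40, 7]

items[-1] = 5 → [4, 5, 4, 9, 5]
append items[-1]+items[4] = 5+5 = 10 → [4, 5, 4, 9, 5, 10]
insert 7 at 4 → [4, 5, 4, 9, 7, 5, 10]
items[-1] = items[0]*items[-1] = 4*10 = 40 → [4, 5, 4, 9, 7, 5, 40]
append 7 → [4, 5, 4, 9, 7, 5, 40, 7]
insert 4 at 5 → [4, 5, 4, 9, 7, 4, 5, 40, 7]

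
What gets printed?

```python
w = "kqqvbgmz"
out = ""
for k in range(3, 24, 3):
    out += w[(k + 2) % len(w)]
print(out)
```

k=3: add w[5]='g' → 'g'
k=6: add w[0]='k' → 'gk'
k=9: add w[3]='v' → 'gkv'
k=12: add w[6]='m' → 'gkvm'
k=15: add w[1]='q' → 'gkvmq'
k=18: add w[4]='b' → 'gkvmqb'
k=21: add w[7]='z' → 'gkvmqbz'

gkvmqbz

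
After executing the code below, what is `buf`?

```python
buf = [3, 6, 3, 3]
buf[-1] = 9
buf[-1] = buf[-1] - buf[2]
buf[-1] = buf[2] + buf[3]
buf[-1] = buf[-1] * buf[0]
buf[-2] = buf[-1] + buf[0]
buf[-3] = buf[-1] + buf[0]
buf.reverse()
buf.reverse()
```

buf[-1] = 9 → [3, 6, 3, 9]
buf[-1] = buf[-1]-buf[2] = 9-3 = 6 → [3, 6, 3, 6]
buf[-1] = buf[2]+buf[3] = 3+6 = 9 → [3, 6, 3, 9]
buf[-1] = buf[-1]*buf[0] = 9*3 = 27 → [3, 6, 3, 27]
buf[-2] = buf[-1]+buf[0] = 27+3 = 30 → [3, 6, 30, 27]
buf[-3] = buf[-1]+buf[0] = 27+3 = 30 → [3, 30, 30, 27]
reverse → [27, 30, 30, 3]
reverse → [3, 30, 30, 27]

[3, 30, 30, 27]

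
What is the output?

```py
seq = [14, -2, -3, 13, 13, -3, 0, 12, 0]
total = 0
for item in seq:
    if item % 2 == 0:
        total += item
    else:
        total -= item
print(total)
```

item=14: even, total = 0+14 = 14
item=-2: even, total = 14+(-2) = 12
item=-3: not even, total = 12-(-3) = 15
item=13: not even, total = 15-13 = 2
item=13: not even, total = 2-13 = -11
item=-3: not even, total = (-11)-(-3) = -8
item=0: even, total = (-8)+0 = -8
item=12: even, total = (-8)+12 = 4
item=0: even, total = 4+0 = 4

4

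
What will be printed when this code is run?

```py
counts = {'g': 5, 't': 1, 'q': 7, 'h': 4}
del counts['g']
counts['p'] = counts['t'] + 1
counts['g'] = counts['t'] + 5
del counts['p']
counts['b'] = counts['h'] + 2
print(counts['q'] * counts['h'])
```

del 'g' → {'t': 1, 'q': 7, 'h': 4}
counts['p'] = counts['t']+1 = 2 → {'t': 1, 'q': 7, 'h': 4, 'p': 2}
counts['g'] = counts['t']+5 = 6 → {'t': 1, 'q': 7, 'h': 4, 'p': 2, 'g': 6}
del 'p' → {'t': 1, 'q': 7, 'h': 4, 'g': 6}
counts['b'] = counts['h']+2 = 6 → {'t': 1, 'q': 7, 'h': 4, 'g': 6, 'b': 6}
counts['q']*counts['h'] = 7*4 = 28

28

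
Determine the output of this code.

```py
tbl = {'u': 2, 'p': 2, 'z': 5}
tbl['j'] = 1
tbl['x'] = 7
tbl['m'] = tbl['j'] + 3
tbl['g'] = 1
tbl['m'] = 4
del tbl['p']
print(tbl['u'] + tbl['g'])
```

3

tbl['j'] = 1 → {'u': 2, 'p': 2, 'z': 5, 'j': 1}
tbl['x'] = 7 → {'u': 2, 'p': 2, 'z': 5, 'j': 1, 'x': 7}
tbl['m'] = tbl['j']+3 = 4 → {'u': 2, 'p': 2, 'z': 5, 'j': 1, 'x': 7, 'm': 4}
tbl['g'] = 1 → {'u': 2, 'p': 2, 'z': 5, 'j': 1, 'x': 7, 'm': 4, 'g': 1}
tbl['m'] = 4 → {'u': 2, 'p': 2, 'z': 5, 'j': 1, 'x': 7, 'm': 4, 'g': 1}
del 'p' → {'u': 2, 'z': 5, 'j': 1, 'x': 7, 'm': 4, 'g': 1}
tbl['u']+tbl['g'] = 2+1 = 3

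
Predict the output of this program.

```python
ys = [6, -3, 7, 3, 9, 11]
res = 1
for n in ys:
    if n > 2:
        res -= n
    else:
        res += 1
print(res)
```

n=6: >2, res = 1-6 = -5
n=-3: not >2, res = (-5)+1 = -4
n=7: >2, res = (-4)-7 = -11
n=3: >2, res = (-11)-3 = -14
n=9: >2, res = (-14)-9 = -23
n=11: >2, res = (-23)-11 = -34

-34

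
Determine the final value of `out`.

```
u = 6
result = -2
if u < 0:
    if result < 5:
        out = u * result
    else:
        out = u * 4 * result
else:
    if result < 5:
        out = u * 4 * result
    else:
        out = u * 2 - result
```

u=6, result=-2
u < 0 is False; result < 5 is True
→ out = u * 4 * result = -48

-48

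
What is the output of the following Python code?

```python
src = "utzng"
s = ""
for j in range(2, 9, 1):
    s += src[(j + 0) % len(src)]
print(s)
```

j=2: add src[2]='z' → 'z'
j=3: add src[3]='n' → 'zn'
j=4: add src[4]='g' → 'zng'
j=5: add src[0]='u' → 'zngu'
j=6: add src[1]='t' → 'zngut'
j=7: add src[2]='z' → 'zngutz'
j=8: add src[3]='n' → 'zngutzn'

zngutzn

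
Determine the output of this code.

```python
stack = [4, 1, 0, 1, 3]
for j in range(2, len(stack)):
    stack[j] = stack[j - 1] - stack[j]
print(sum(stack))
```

3

j=2: stack[2] = 1-0 = 1 → [4, 1, 1, 1, 3]
j=3: stack[3] = 1-1 = 0 → [4, 1, 1, 0, 3]
j=4: stack[4] = 0-3 = -3 → [4, 1, 1, 0, -3]
sum = 3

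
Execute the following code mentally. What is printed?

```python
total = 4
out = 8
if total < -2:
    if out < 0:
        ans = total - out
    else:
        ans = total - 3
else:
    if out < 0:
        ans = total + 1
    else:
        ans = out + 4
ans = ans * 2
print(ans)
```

total=4, out=8
total < -2 is False; out < 0 is False
→ ans = out + 4 = 12
ans = 12*2 = 24

24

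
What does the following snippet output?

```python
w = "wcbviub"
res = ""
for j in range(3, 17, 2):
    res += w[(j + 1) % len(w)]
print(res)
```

ibcvuwb

j=3: add w[4]='i' → 'i'
j=5: add w[6]='b' → 'ib'
j=7: add w[1]='c' → 'ibc'
j=9: add w[3]='v' → 'ibcv'
j=11: add w[5]='u' → 'ibcvu'
j=13: add w[0]='w' → 'ibcvuw'
j=15: add w[2]='b' → 'ibcvuwb'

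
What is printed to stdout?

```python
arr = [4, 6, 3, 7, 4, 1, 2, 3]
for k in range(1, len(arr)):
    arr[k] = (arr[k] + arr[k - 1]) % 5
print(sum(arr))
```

13

k=1: arr[1] = (6+4)%5 = 0 → [4, 0, 3, 7, 4, 1, 2, 3]
k=2: arr[2] = (3+0)%5 = 3 → [4, 0, 3, 7, 4, 1, 2, 3]
k=3: arr[3] = (7+3)%5 = 0 → [4, 0, 3, 0, 4, 1, 2, 3]
k=4: arr[4] = (4+0)%5 = 4 → [4, 0, 3, 0, 4, 1, 2, 3]
k=5: arr[5] = (1+4)%5 = 0 → [4, 0, 3, 0, 4, 0, 2, 3]
k=6: arr[6] = (2+0)%5 = 2 → [4, 0, 3, 0, 4, 0, 2, 3]
k=7: arr[7] = (3+2)%5 = 0 → [4, 0, 3, 0, 4, 0, 2, 0]
sum = 13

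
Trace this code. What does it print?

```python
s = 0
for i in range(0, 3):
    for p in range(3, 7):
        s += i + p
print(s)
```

66

i=0,p=3: s = 0+3 = 3
i=0,p=4: s = 3+4 = 7
i=0,p=5: s = 7+5 = 12
i=0,p=6: s = 12+6 = 18
i=1,p=3: s = 18+4 = 22
i=1,p=4: s = 22+5 = 27
i=1,p=5: s = 27+6 = 33
i=1,p=6: s = 33+7 = 40
i=2,p=3: s = 40+5 = 45
i=2,p=4: s = 45+6 = 51
i=2,p=5: s = 51+7 = 58
i=2,p=6: s = 58+8 = 66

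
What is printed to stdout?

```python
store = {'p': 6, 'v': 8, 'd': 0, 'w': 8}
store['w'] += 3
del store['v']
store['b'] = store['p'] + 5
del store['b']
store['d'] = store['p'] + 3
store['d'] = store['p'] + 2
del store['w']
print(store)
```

{'p': 6, 'd': 8}

store['w'] = 8+3 = 11 → {'p': 6, 'v': 8, 'd': 0, 'w': 11}
del 'v' → {'p': 6, 'd': 0, 'w': 11}
store['b'] = store['p']+5 = 11 → {'p': 6, 'd': 0, 'w': 11, 'b': 11}
del 'b' → {'p': 6, 'd': 0, 'w': 11}
store['d'] = store['p']+3 = 9 → {'p': 6, 'd': 9, 'w': 11}
store['d'] = store['p']+2 = 8 → {'p': 6, 'd': 8, 'w': 11}
del 'w' → {'p': 6, 'd': 8}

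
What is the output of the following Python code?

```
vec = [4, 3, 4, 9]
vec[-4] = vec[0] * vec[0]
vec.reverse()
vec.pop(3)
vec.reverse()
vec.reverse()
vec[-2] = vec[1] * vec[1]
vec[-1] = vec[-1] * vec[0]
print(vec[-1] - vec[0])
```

18

vec[-4] = vec[0]*vec[0] = 4*4 = 16 → [16, 3, 4, 9]
reverse → [9, 4, 3, 16]
pop(3) removes 16 → [9, 4, 3]
reverse → [3, 4, 9]
reverse → [9, 4, 3]
vec[-2] = vec[1]*vec[1] = 4*4 = 16 → [9, 16, 3]
vec[-1] = vec[-1]*vec[0] = 3*9 = 27 → [9, 16, 27]
vec[-1]-vec[0] = 27-9 = 18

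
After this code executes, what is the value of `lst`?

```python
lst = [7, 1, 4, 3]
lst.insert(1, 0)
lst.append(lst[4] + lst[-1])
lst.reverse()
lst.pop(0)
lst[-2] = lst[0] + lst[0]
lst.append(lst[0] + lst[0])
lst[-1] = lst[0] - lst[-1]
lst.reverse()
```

[-3, 7, 6, 1, 4, 3]

insert 0 at 1 → [7, 0, 1, 4, 3]
append lst[4]+lst[-1] = 3+3 = 6 → [7, 0, 1, 4, 3, 6]
reverse → [6, 3, 4, 1, 0, 7]
pop(0) removes 6 → [3, 4, 1, 0, 7]
lst[-2] = lst[0]+lst[0] = 3+3 = 6 → [3, 4, 1, 6, 7]
append lst[0]+lst[0] = 3+3 = 6 → [3, 4, 1, 6, 7, 6]
lst[-1] = lst[0]-lst[-1] = 3-6 = -3 → [3, 4, 1, 6, 7, -3]
reverse → [-3, 7, 6, 1, 4, 3]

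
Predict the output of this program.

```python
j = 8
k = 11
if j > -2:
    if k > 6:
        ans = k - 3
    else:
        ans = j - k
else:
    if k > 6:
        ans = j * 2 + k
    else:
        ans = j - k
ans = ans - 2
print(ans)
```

j=8, k=11
j > -2 is True; k > 6 is True
→ ans = k - 3 = 8
ans = 8-2 = 6

6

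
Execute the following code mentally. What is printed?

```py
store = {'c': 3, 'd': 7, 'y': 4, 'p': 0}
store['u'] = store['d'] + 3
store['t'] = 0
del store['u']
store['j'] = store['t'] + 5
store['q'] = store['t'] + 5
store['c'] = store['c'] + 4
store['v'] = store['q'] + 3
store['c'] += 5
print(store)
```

store['u'] = store['d']+3 = 10 → {'c': 3, 'd': 7, 'y': 4, 'p': 0, 'u': 10}
store['t'] = 0 → {'c': 3, 'd': 7, 'y': 4, 'p': 0, 'u': 10, 't': 0}
del 'u' → {'c': 3, 'd': 7, 'y': 4, 'p': 0, 't': 0}
store['j'] = store['t']+5 = 5 → {'c': 3, 'd': 7, 'y': 4, 'p': 0, 't': 0, 'j': 5}
store['q'] = store['t']+5 = 5 → {'c': 3, 'd': 7, 'y': 4, 'p': 0, 't': 0, 'j': 5, 'q': 5}
store['c'] = store['c']+4 = 7 → {'c': 7, 'd': 7, 'y': 4, 'p': 0, 't': 0, 'j': 5, 'q': 5}
store['v'] = store['q']+3 = 8 → {'c': 7, 'd': 7, 'y': 4, 'p': 0, 't': 0, 'j': 5, 'q': 5, 'v': 8}
store['c'] = 7+5 = 12 → {'c': 12, 'd': 7, 'y': 4, 'p': 0, 't': 0, 'j': 5, 'q': 5, 'v': 8}

{'c': 12, 'd': 7, 'y': 4, 'p': 0, 't': 0, 'j': 5, 'q': 5, 'v': 8}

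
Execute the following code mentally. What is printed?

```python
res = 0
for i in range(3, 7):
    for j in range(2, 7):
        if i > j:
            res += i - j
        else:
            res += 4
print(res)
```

60

i=3,j=2: 3>2, res = 0+1 = 1
i=3,j=3: not 3>3, res = 1+4 = 5
i=3,j=4: not 3>4, res = 5+4 = 9
i=3,j=5: not 3>5, res = 9+4 = 13
i=3,j=6: not 3>6, res = 13+4 = 17
i=4,j=2: 4>2, res = 17+2 = 19
i=4,j=3: 4>3, res = 19+1 = 20
i=4,j=4: not 4>4, res = 20+4 = 24
i=4,j=5: not 4>5, res = 24+4 = 28
i=4,j=6: not 4>6, res = 28+4 = 32
i=5,j=2: 5>2, res = 32+3 = 35
i=5,j=3: 5>3, res = 35+2 = 37
i=5,j=4: 5>4, res = 37+1 = 38
i=5,j=5: not 5>5, res = 38+4 = 42
i=5,j=6: not 5>6, res = 42+4 = 46
i=6,j=2: 6>2, res = 46+4 = 50
i=6,j=3: 6>3, res = 50+3 = 53
i=6,j=4: 6>4, res = 53+2 = 55
i=6,j=5: 6>5, res = 55+1 = 56
i=6,j=6: not 6>6, res = 56+4 = 60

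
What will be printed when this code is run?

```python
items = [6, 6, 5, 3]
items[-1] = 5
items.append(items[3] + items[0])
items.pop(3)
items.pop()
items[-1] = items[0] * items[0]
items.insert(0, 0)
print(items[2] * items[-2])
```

36

items[-1] = 5 → [6, 6, 5, 5]
append items[3]+items[0] = 5+6 = 11 → [6, 6, 5, 5, 11]
pop(3) removes 5 → [6, 6, 5, 11]
pop() removes 11 → [6, 6, 5]
items[-1] = items[0]*items[0] = 6*6 = 36 → [6, 6, 36]
insert 0 at 0 → [0, 6, 6, 36]
items[2]*items[-2] = 6*6 = 36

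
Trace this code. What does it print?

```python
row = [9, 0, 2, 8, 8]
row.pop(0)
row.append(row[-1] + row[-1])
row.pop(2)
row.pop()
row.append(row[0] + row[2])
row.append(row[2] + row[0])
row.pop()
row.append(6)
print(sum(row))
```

pop(0) removes 9 → [0, 2, 8, 8]
append row[-1]+row[-1] = 8+8 = 16 → [0, 2, 8, 8, 16]
pop(2) removes 8 → [0, 2, 8, 16]
pop() removes 16 → [0, 2, 8]
append row[0]+row[2] = 0+8 = 8 → [0, 2, 8, 8]
append row[2]+row[0] = 8+0 = 8 → [0, 2, 8, 8, 8]
pop() removes 8 → [0, 2, 8, 8]
append 6 → [0, 2, 8, 8, 6]
sum = 24

24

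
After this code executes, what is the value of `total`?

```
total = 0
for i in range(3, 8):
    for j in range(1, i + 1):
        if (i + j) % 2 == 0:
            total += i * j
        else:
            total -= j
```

232

i=3,j=1: even sum, total = 0+3 = 3
i=3,j=2: odd sum, total = 3-2 = 1
i=3,j=3: even sum, total = 1+9 = 10
i=4,j=1: odd sum, total = 10-1 = 9
i=4,j=2: even sum, total = 9+8 = 17
i=4,j=3: odd sum, total = 17-3 = 14
i=4,j=4: even sum, total = 14+16 = 30
i=5,j=1: even sum, total = 30+5 = 35
i=5,j=2: odd sum, total = 35-2 = 33
i=5,j=3: even sum, total = 33+15 = 48
i=5,j=4: odd sum, total = 48-4 = 44
i=5,j=5: even sum, total = 44+25 = 69
i=6,j=1: odd sum, total = 69-1 = 68
i=6,j=2: even sum, total = 68+12 = 80
i=6,j=3: odd sum, total = 80-3 = 77
i=6,j=4: even sum, total = 77+24 = 101
i=6,j=5: odd sum, total = 101-5 = 96
i=6,j=6: even sum, total = 96+36 = 132
i=7,j=1: even sum, total = 132+7 = 139
i=7,j=2: odd sum, total = 139-2 = 137
i=7,j=3: even sum, total = 137+21 = 158
i=7,j=4: odd sum, total = 158-4 = 154
i=7,j=5: even sum, total = 154+35 = 189
i=7,j=6: odd sum, total = 189-6 = 183
i=7,j=7: even sum, total = 183+49 = 232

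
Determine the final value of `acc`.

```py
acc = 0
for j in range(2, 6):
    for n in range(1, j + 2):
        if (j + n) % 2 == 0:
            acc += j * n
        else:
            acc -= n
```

54

j=2,n=1: odd sum, acc = 0-1 = -1
j=2,n=2: even sum, acc = (-1)+4 = 3
j=2,n=3: odd sum, acc = 3-3 = 0
j=3,n=1: even sum, acc = 0+3 = 3
j=3,n=2: odd sum, acc = 3-2 = 1
j=3,n=3: even sum, acc = 1+9 = 10
j=3,n=4: odd sum, acc = 10-4 = 6
j=4,n=1: odd sum, acc = 6-1 = 5
j=4,n=2: even sum, acc = 5+8 = 13
j=4,n=3: odd sum, acc = 13-3 = 10
j=4,n=4: even sum, acc = 10+16 = 26
j=4,n=5: odd sum, acc = 26-5 = 21
j=5,n=1: even sum, acc = 21+5 = 26
j=5,n=2: odd sum, acc = 26-2 = 24
j=5,n=3: even sum, acc = 24+15 = 39
j=5,n=4: odd sum, acc = 39-4 = 35
j=5,n=5: even sum, acc = 35+25 = 60
j=5,n=6: odd sum, acc = 60-6 = 54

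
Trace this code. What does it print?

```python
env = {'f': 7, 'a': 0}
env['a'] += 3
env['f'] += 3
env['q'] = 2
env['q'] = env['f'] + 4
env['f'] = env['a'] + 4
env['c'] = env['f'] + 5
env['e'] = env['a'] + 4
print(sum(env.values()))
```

env['a'] = 0+3 = 3 → {'f': 7, 'a': 3}
env['f'] = 7+3 = 10 → {'f': 10, 'a': 3}
env['q'] = 2 → {'f': 10, 'a': 3, 'q': 2}
env['q'] = env['f']+4 = 14 → {'f': 10, 'a': 3, 'q': 14}
env['f'] = env['a']+4 = 7 → {'f': 7, 'a': 3, 'q': 14}
env['c'] = env['f']+5 = 12 → {'f': 7, 'a': 3, 'q': 14, 'c': 12}
env['e'] = env['a']+4 = 7 → {'f': 7, 'a': 3, 'q': 14, 'c': 12, 'e': 7}
sum of values = 43

43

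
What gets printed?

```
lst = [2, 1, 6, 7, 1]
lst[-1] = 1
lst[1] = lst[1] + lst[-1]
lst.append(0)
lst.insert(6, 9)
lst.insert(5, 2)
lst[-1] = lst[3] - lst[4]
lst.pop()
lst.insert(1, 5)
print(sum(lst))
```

25

lst[-1] = 1 → [2, 1, 6, 7, 1]
lst[1] = lst[1]+lst[-1] = 1+1 = 2 → [2, 2, 6, 7, 1]
append 0 → [2, 2, 6, 7, 1, 0]
insert 9 at 6 → [2, 2, 6, 7, 1, 0, 9]
insert 2 at 5 → [2, 2, 6, 7, 1, 2, 0, 9]
lst[-1] = lst[3]-lst[4] = 7-1 = 6 → [2, 2, 6, 7, 1, 2, 0, 6]
pop() removes 6 → [2, 2, 6, 7, 1, 2, 0]
insert 5 at 1 → [2, 5, 2, 6, 7, 1, 2, 0]
sum = 25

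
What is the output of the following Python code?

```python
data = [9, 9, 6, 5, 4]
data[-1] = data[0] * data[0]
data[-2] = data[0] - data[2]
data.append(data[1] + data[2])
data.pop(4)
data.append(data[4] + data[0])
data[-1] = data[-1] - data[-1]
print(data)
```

data[-1] = data[0]*data[0] = 9*9 = 81 → [9, 9, 6, 5, 81]
data[-2] = data[0]-data[2] = 9-6 = 3 → [9, 9, 6, 3, 81]
append data[1]+data[2] = 9+6 = 15 → [9, 9, 6, 3, 81, 15]
pop(4) removes 81 → [9, 9, 6, 3, 15]
append data[4]+data[0] = 15+9 = 24 → [9, 9, 6, 3, 15, 24]
data[-1] = data[-1]-data[-1] = 24-24 = 0 → [9, 9, 6, 3, 15, 0]

[9, 9, 6, 3, 15, 0]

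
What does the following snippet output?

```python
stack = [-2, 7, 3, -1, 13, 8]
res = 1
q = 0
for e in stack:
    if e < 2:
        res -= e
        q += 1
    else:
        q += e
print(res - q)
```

e=-2: <2, res = 1-(-2) = 3; q=1
e=7: not <2; q=8
e=3: not <2; q=11
e=-1: <2, res = 3-(-1) = 4; q=12
e=13: not <2; q=25
e=8: not <2; q=33
res-q = 4-33 = -29

-29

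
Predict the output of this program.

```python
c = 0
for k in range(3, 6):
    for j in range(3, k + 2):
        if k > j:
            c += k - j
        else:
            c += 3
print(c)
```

k=3,j=3: not 3>3, c = 0+3 = 3
k=3,j=4: not 3>4, c = 3+3 = 6
k=4,j=3: 4>3, c = 6+1 = 7
k=4,j=4: not 4>4, c = 7+3 = 10
k=4,j=5: not 4>5, c = 10+3 = 13
k=5,j=3: 5>3, c = 13+2 = 15
k=5,j=4: 5>4, c = 15+1 = 16
k=5,j=5: not 5>5, c = 16+3 = 19
k=5,j=6: not 5>6, c = 19+3 = 22

22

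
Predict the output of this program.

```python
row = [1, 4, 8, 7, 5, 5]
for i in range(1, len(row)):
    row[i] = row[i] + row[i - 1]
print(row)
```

i=1: row[1] = 4+1 = 5 → [1, 5, 8, 7, 5, 5]
i=2: row[2] = 8+5 = 13 → [1, 5, 13, 7, 5, 5]
i=3: row[3] = 7+13 = 20 → [1, 5, 13, 20, 5, 5]
i=4: row[4] = 5+20 = 25 → [1, 5, 13, 20, 25, 5]
i=5: row[5] = 5+25 = 30 → [1, 5, 13, 20, 25, 30]

[1, 5, 13, 20, 25, 30]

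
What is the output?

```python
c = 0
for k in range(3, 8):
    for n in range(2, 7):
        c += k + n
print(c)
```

225

k=3,n=2: c = 0+5 = 5
k=3,n=3: c = 5+6 = 11
k=3,n=4: c = 11+7 = 18
k=3,n=5: c = 18+8 = 26
k=3,n=6: c = 26+9 = 35
k=4,n=2: c = 35+6 = 41
k=4,n=3: c = 41+7 = 48
k=4,n=4: c = 48+8 = 56
k=4,n=5: c = 56+9 = 65
k=4,n=6: c = 65+10 = 75
k=5,n=2: c = 75+7 = 82
k=5,n=3: c = 82+8 = 90
k=5,n=4: c = 90+9 = 99
k=5,n=5: c = 99+10 = 109
k=5,n=6: c = 109+11 = 120
k=6,n=2: c = 120+8 = 128
k=6,n=3: c = 128+9 = 137
k=6,n=4: c = 137+10 = 147
k=6,n=5: c = 147+11 = 158
k=6,n=6: c = 158+12 = 170
k=7,n=2: c = 170+9 = 179
k=7,n=3: c = 179+10 = 189
k=7,n=4: c = 189+11 = 200
k=7,n=5: c = 200+12 = 212
k=7,n=6: c = 212+13 = 225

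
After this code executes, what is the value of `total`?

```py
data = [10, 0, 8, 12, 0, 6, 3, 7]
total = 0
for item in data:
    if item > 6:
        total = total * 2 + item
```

item=10: >6, total = 0*2+10 = 10
item=0: not >6
item=8: >6, total = 10*2+8 = 28
item=12: >6, total = 28*2+12 = 68
item=0: not >6
item=6: not >6
item=3: not >6
item=7: >6, total = 68*2+7 = 143

143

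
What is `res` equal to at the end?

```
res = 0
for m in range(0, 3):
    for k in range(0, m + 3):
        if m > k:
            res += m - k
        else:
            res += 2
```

m=0,k=0: not 0>0, res = 0+2 = 2
m=0,k=1: not 0>1, res = 2+2 = 4
m=0,k=2: not 0>2, res = 4+2 = 6
m=1,k=0: 1>0, res = 6+1 = 7
m=1,k=1: not 1>1, res = 7+2 = 9
m=1,k=2: not 1>2, res = 9+2 = 11
m=1,k=3: not 1>3, res = 11+2 = 13
m=2,k=0: 2>0, res = 13+2 = 15
m=2,k=1: 2>1, res = 15+1 = 16
m=2,k=2: not 2>2, res = 16+2 = 18
m=2,k=3: not 2>3, res = 18+2 = 20
m=2,k=4: not 2>4, res = 20+2 = 22

22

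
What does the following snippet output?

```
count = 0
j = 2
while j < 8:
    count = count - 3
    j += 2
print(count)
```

j=2: count = 0-3 = -3
j=4: count = (-3)-3 = -6
j=6: count = (-6)-3 = -9

-9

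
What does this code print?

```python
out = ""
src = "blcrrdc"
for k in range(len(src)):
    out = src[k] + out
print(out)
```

k=0: prepend 'b' → 'b'
k=1: prepend 'l' → 'lb'
k=2: prepend 'c' → 'clb'
k=3: prepend 'r' → 'rclb'
k=4: prepend 'r' → 'rrclb'
k=5: prepend 'd' → 'drrclb'
k=6: prepend 'c' → 'cdrrclb'

cdrrclb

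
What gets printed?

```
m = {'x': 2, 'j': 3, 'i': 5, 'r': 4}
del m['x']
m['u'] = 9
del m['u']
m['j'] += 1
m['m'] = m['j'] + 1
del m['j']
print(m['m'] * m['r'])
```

20

del 'x' → {'j': 3, 'i': 5, 'r': 4}
m['u'] = 9 → {'j': 3, 'i': 5, 'r': 4, 'u': 9}
del 'u' → {'j': 3, 'i': 5, 'r': 4}
m['j'] = 3+1 = 4 → {'j': 4, 'i': 5, 'r': 4}
m['m'] = m['j']+1 = 5 → {'j': 4, 'i': 5, 'r': 4, 'm': 5}
del 'j' → {'i': 5, 'r': 4, 'm': 5}
m['m']*m['r'] = 5*4 = 20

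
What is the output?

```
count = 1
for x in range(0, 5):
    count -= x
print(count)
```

x=0: count = 1-0 = 1
x=1: count = 1-1 = 0
x=2: count = 0-2 = -2
x=3: count = (-2)-3 = -5
x=4: count = (-5)-4 = -9

-9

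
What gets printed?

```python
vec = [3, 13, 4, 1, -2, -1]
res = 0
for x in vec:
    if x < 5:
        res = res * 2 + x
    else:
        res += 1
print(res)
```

95

x=3: <5, res = 0*2+3 = 3
x=13: not <5, res = 3+1 = 4
x=4: <5, res = 4*2+4 = 12
x=1: <5, res = 12*2+1 = 25
x=-2: <5, res = 25*2+(-2) = 48
x=-1: <5, res = 48*2+(-1) = 95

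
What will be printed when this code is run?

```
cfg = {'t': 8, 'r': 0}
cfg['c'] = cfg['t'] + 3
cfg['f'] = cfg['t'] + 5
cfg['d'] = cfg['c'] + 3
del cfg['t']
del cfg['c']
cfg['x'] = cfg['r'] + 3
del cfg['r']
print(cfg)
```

cfg['c'] = cfg['t']+3 = 11 → {'t': 8, 'r': 0, 'c': 11}
cfg['f'] = cfg['t']+5 = 13 → {'t': 8, 'r': 0, 'c': 11, 'f': 13}
cfg['d'] = cfg['c']+3 = 14 → {'t': 8, 'r': 0, 'c': 11, 'f': 13, 'd': 14}
del 't' → {'r': 0, 'c': 11, 'f': 13, 'd': 14}
del 'c' → {'r': 0, 'f': 13, 'd': 14}
cfg['x'] = cfg['r']+3 = 3 → {'r': 0, 'f': 13, 'd': 14, 'x': 3}
del 'r' → {'f': 13, 'd': 14, 'x': 3}

{'f': 13, 'd': 14, 'x': 3}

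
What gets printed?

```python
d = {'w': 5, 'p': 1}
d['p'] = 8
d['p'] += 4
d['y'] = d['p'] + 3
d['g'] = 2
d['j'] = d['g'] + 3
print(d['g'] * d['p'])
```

24

d['p'] = 8 → {'w': 5, 'p': 8}
d['p'] = 8+4 = 12 → {'w': 5, 'p': 12}
d['y'] = d['p']+3 = 15 → {'w': 5, 'p': 12, 'y': 15}
d['g'] = 2 → {'w': 5, 'p': 12, 'y': 15, 'g': 2}
d['j'] = d['g']+3 = 5 → {'w': 5, 'p': 12, 'y': 15, 'g': 2, 'j': 5}
d['g']*d['p'] = 2*12 = 24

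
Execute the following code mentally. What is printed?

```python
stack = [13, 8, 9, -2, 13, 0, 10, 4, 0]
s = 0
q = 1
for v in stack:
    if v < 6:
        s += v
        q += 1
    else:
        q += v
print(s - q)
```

-56

v=13: not <6; q=14
v=8: not <6; q=22
v=9: not <6; q=31
v=-2: <6, s = 0+(-2) = -2; q=32
v=13: not <6; q=45
v=0: <6, s = (-2)+0 = -2; q=46
v=10: not <6; q=56
v=4: <6, s = (-2)+4 = 2; q=57
v=0: <6, s = 2+0 = 2; q=58
s-q = 2-58 = -56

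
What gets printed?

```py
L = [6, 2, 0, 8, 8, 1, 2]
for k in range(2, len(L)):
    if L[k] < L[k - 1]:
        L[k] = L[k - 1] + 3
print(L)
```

[6, 2, 5, 8, 8, 11, 14]

k=2: 0<2, L[2] = 2+3 = 5 → [6, 2, 5, 8, 8, 1, 2]
k=3: 8>=5, unchanged → [6, 2, 5, 8, 8, 1, 2]
k=4: 8>=8, unchanged → [6, 2, 5, 8, 8, 1, 2]
k=5: 1<8, L[5] = 8+3 = 11 → [6, 2, 5, 8, 8, 11, 2]
k=6: 2<11, L[6] = 11+3 = 14 → [6, 2, 5, 8, 8, 11, 14]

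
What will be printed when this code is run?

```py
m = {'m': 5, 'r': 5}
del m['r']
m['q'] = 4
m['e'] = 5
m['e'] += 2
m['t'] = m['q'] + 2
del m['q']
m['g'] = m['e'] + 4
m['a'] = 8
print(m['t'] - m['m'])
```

1

del 'r' → {'m': 5}
m['q'] = 4 → {'m': 5, 'q': 4}
m['e'] = 5 → {'m': 5, 'q': 4, 'e': 5}
m['e'] = 5+2 = 7 → {'m': 5, 'q': 4, 'e': 7}
m['t'] = m['q']+2 = 6 → {'m': 5, 'q': 4, 'e': 7, 't': 6}
del 'q' → {'m': 5, 'e': 7, 't': 6}
m['g'] = m['e']+4 = 11 → {'m': 5, 'e': 7, 't': 6, 'g': 11}
m['a'] = 8 → {'m': 5, 'e': 7, 't': 6, 'g': 11, 'a': 8}
m['t']-m['m'] = 6-5 = 1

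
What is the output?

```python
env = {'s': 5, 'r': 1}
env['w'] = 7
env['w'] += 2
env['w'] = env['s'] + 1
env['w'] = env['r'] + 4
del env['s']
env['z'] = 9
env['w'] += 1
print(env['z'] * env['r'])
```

env['w'] = 7 → {'s': 5, 'r': 1, 'w': 7}
env['w'] = 7+2 = 9 → {'s': 5, 'r': 1, 'w': 9}
env['w'] = env['s']+1 = 6 → {'s': 5, 'r': 1, 'w': 6}
env['w'] = env['r']+4 = 5 → {'s': 5, 'r': 1, 'w': 5}
del 's' → {'r': 1, 'w': 5}
env['z'] = 9 → {'r': 1, 'w': 5, 'z': 9}
env['w'] = 5+1 = 6 → {'r': 1, 'w': 6, 'z': 9}
env['z']*env['r'] = 9*1 = 9

9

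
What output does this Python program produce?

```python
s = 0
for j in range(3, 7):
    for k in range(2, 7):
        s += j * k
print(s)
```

360

j=3,k=2: s = 0+6 = 6
j=3,k=3: s = 6+9 = 15
j=3,k=4: s = 15+12 = 27
j=3,k=5: s = 27+15 = 42
j=3,k=6: s = 42+18 = 60
j=4,k=2: s = 60+8 = 68
j=4,k=3: s = 68+12 = 80
j=4,k=4: s = 80+16 = 96
j=4,k=5: s = 96+20 = 116
j=4,k=6: s = 116+24 = 140
j=5,k=2: s = 140+10 = 150
j=5,k=3: s = 150+15 = 165
j=5,k=4: s = 165+20 = 185
j=5,k=5: s = 185+25 = 210
j=5,k=6: s = 210+30 = 240
j=6,k=2: s = 240+12 = 252
j=6,k=3: s = 252+18 = 270
j=6,k=4: s = 270+24 = 294
j=6,k=5: s = 294+30 = 324
j=6,k=6: s = 324+36 = 360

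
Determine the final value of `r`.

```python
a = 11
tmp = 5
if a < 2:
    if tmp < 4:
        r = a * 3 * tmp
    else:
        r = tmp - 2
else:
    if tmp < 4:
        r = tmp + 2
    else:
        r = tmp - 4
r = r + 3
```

4

a=11, tmp=5
a < 2 is False; tmp < 4 is False
→ r = tmp - 4 = 1
r = 1+3 = 4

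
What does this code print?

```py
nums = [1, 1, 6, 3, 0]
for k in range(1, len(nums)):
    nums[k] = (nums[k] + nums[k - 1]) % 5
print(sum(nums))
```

8

k=1: nums[1] = (1+1)%5 = 2 → [1, 2, 6, 3, 0]
k=2: nums[2] = (6+2)%5 = 3 → [1, 2, 3, 3, 0]
k=3: nums[3] = (3+3)%5 = 1 → [1, 2, 3, 1, 0]
k=4: nums[4] = (0+1)%5 = 1 → [1, 2, 3, 1, 1]
sum = 8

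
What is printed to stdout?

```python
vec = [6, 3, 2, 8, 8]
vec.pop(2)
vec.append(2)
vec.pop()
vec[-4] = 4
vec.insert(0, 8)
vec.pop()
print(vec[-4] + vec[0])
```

16

pop(2) removes 2 → [6, 3, 8, 8]
append 2 → [6, 3, 8, 8, 2]
pop() removes 2 → [6, 3, 8, 8]
vec[-4] = 4 → [4, 3, 8, 8]
insert 8 at 0 → [8, 4, 3, 8, 8]
pop() removes 8 → [8, 4, 3, 8]
vec[-4]+vec[0] = 8+8 = 16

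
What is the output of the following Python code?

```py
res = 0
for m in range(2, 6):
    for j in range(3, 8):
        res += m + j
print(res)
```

170

m=2,j=3: res = 0+5 = 5
m=2,j=4: res = 5+6 = 11
m=2,j=5: res = 11+7 = 18
m=2,j=6: res = 18+8 = 26
m=2,j=7: res = 26+9 = 35
m=3,j=3: res = 35+6 = 41
m=3,j=4: res = 41+7 = 48
m=3,j=5: res = 48+8 = 56
m=3,j=6: res = 56+9 = 65
m=3,j=7: res = 65+10 = 75
m=4,j=3: res = 75+7 = 82
m=4,j=4: res = 82+8 = 90
m=4,j=5: res = 90+9 = 99
m=4,j=6: res = 99+10 = 109
m=4,j=7: res = 109+11 = 120
m=5,j=3: res = 120+8 = 128
m=5,j=4: res = 128+9 = 137
m=5,j=5: res = 137+10 = 147
m=5,j=6: res = 147+11 = 158
m=5,j=7: res = 158+12 = 170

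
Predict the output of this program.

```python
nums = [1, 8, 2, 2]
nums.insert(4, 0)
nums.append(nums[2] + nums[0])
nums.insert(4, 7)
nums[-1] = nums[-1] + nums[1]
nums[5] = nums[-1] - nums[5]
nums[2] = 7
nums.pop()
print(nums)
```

insert 0 at 4 → [1, 8, 2, 2, 0]
append nums[2]+nums[0] = 2+1 = 3 → [1, 8, 2, 2, 0, 3]
insert 7 at 4 → [1, 8, 2, 2, 7, 0, 3]
nums[-1] = nums[-1]+nums[1] = 3+8 = 11 → [1, 8, 2, 2, 7, 0, 11]
nums[5] = nums[-1]-nums[5] = 11-0 = 11 → [1, 8, 2, 2, 7, 11, 11]
nums[2] = 7 → [1, 8, 7, 2, 7, 11, 11]
pop() removes 11 → [1, 8, 7, 2, 7, 11]

[1, 8, 7, 2, 7, 11]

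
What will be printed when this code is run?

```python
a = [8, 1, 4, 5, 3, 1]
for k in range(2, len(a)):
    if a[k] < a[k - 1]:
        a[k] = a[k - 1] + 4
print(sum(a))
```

k=2: 4>=1, unchanged → [8, 1, 4, 5, 3, 1]
k=3: 5>=4, unchanged → [8, 1, 4, 5, 3, 1]
k=4: 3<5, a[4] = 5+4 = 9 → [8, 1, 4, 5, 9, 1]
k=5: 1<9, a[5] = 9+4 = 13 → [8, 1, 4, 5, 9, 13]
sum = 40

40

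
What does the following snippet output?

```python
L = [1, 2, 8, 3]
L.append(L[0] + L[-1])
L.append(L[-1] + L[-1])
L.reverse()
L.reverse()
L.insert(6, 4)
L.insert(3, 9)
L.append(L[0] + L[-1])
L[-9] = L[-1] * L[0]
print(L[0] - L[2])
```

append L[0]+L[-1] = 1+3 = 4 → [1, 2, 8, 3, 4]
append L[-1]+L[-1] = 4+4 = 8 → [1, 2, 8, 3, 4, 8]
reverse → [8, 4, 3, 8, 2, 1]
reverse → [1, 2, 8, 3, 4, 8]
insert 4 at 6 → [1, 2, 8, 3, 4, 8, 4]
insert 9 at 3 → [1, 2, 8, 9, 3, 4, 8, 4]
append L[0]+L[-1] = 1+4 = 5 → [1, 2, 8, 9, 3, 4, 8, 4, 5]
L[-9] = L[-1]*L[0] = 5*1 = 5 → [5, 2, 8, 9, 3, 4, 8, 4, 5]
L[0]-L[2] = 5-8 = -3

-3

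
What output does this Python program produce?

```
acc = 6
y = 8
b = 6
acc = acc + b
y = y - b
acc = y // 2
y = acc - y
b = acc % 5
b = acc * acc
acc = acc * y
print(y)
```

-1

acc = 6+6 = 12
y = 8-6 = 2
acc = 2//2 = 1
y = 1-2 = -1
b = 1%5 = 1
b = 1*1 = 1
acc = 1*(-1) = -1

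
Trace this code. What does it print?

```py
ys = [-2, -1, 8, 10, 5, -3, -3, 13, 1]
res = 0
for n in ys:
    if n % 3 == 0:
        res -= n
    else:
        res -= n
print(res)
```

-28

n=-2: not %3==0, res = 0-(-2) = 2
n=-1: not %3==0, res = 2-(-1) = 3
n=8: not %3==0, res = 3-8 = -5
n=10: not %3==0, res = (-5)-10 = -15
n=5: not %3==0, res = (-15)-5 = -20
n=-3: %3==0, res = (-20)-(-3) = -17
n=-3: %3==0, res = (-17)-(-3) = -14
n=13: not %3==0, res = (-14)-13 = -27
n=1: not %3==0, res = (-27)-1 = -28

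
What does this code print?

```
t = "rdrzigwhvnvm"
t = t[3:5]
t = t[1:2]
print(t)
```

i

slice [3:5] → 'zi'
slice [1:2] → 'i'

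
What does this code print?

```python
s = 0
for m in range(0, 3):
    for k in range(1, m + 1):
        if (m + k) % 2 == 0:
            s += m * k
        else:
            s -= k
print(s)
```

4

m=1,k=1: even sum, s = 0+1 = 1
m=2,k=1: odd sum, s = 1-1 = 0
m=2,k=2: even sum, s = 0+4 = 4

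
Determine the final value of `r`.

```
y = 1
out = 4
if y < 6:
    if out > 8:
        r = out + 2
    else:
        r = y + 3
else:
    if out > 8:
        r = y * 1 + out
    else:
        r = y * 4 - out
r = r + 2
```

6

y=1, out=4
y < 6 is True; out > 8 is False
→ r = y + 3 = 4
r = 4+2 = 6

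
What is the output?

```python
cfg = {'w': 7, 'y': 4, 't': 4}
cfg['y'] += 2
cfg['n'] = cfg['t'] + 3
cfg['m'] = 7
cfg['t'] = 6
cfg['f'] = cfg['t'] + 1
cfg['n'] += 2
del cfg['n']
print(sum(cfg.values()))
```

cfg['y'] = 4+2 = 6 → {'w': 7, 'y': 6, 't': 4}
cfg['n'] = cfg['t']+3 = 7 → {'w': 7, 'y': 6, 't': 4, 'n': 7}
cfg['m'] = 7 → {'w': 7, 'y': 6, 't': 4, 'n': 7, 'm': 7}
cfg['t'] = 6 → {'w': 7, 'y': 6, 't': 6, 'n': 7, 'm': 7}
cfg['f'] = cfg['t']+1 = 7 → {'w': 7, 'y': 6, 't': 6, 'n': 7, 'm': 7, 'f': 7}
cfg['n'] = 7+2 = 9 → {'w': 7, 'y': 6, 't': 6, 'n': 9, 'm': 7, 'f': 7}
del 'n' → {'w': 7, 'y': 6, 't': 6, 'm': 7, 'f': 7}
sum of values = 33

33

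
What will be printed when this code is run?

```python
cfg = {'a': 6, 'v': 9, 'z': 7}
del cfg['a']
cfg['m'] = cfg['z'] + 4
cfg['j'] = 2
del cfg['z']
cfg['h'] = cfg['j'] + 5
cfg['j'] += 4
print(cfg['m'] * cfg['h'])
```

del 'a' → {'v': 9, 'z': 7}
cfg['m'] = cfg['z']+4 = 11 → {'v': 9, 'z': 7, 'm': 11}
cfg['j'] = 2 → {'v': 9, 'z': 7, 'm': 11, 'j': 2}
del 'z' → {'v': 9, 'm': 11, 'j': 2}
cfg['h'] = cfg['j']+5 = 7 → {'v': 9, 'm': 11, 'j': 2, 'h': 7}
cfg['j'] = 2+4 = 6 → {'v': 9, 'm': 11, 'j': 6, 'h': 7}
cfg['m']*cfg['h'] = 11*7 = 77

77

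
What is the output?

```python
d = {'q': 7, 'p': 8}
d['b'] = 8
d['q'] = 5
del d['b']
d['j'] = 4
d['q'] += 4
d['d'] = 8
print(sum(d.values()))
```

29

d['b'] = 8 → {'q': 7, 'p': 8, 'b': 8}
d['q'] = 5 → {'q': 5, 'p': 8, 'b': 8}
del 'b' → {'q': 5, 'p': 8}
d['j'] = 4 → {'q': 5, 'p': 8, 'j': 4}
d['q'] = 5+4 = 9 → {'q': 9, 'p': 8, 'j': 4}
d['d'] = 8 → {'q': 9, 'p': 8, 'j': 4, 'd': 8}
sum of values = 29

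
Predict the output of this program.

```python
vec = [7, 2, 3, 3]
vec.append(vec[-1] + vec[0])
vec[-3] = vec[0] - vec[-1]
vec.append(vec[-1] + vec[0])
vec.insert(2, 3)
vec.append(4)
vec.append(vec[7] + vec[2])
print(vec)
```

append vec[-1]+vec[0] = 3+7 = 10 → [7, 2, 3, 3, 10]
vec[-3] = vec[0]-vec[-1] = 7-10 = -3 → [7, 2, -3, 3, 10]
append vec[-1]+vec[0] = 10+7 = 17 → [7, 2, -3, 3, 10, 17]
insert 3 at 2 → [7, 2, 3, -3, 3, 10, 17]
append 4 → [7, 2, 3, -3, 3, 10, 17, 4]
append vec[7]+vec[2] = 4+3 = 7 → [7, 2, 3, -3, 3, 10, 17, 4, 7]

[7, 2, 3, -3, 3, 10, 17, 4, 7]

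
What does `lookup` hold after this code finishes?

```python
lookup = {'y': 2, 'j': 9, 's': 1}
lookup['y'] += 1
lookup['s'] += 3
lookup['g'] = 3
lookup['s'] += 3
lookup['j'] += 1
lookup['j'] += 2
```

lookup['y'] = 2+1 = 3 → {'y': 3, 'j': 9, 's': 1}
lookup['s'] = 1+3 = 4 → {'y': 3, 'j': 9, 's': 4}
lookup['g'] = 3 → {'y': 3, 'j': 9, 's': 4, 'g': 3}
lookup['s'] = 4+3 = 7 → {'y': 3, 'j': 9, 's': 7, 'g': 3}
lookup['j'] = 9+1 = 10 → {'y': 3, 'j': 10, 's': 7, 'g': 3}
lookup['j'] = 10+2 = 12 → {'y': 3, 'j': 12, 's': 7, 'g': 3}

{'y': 3, 'j': 12, 's': 7, 'g': 3}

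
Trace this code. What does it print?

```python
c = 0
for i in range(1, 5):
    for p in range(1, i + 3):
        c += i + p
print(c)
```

102

i=1,p=1: c = 0+2 = 2
i=1,p=2: c = 2+3 = 5
i=1,p=3: c = 5+4 = 9
i=2,p=1: c = 9+3 = 12
i=2,p=2: c = 12+4 = 16
i=2,p=3: c = 16+5 = 21
i=2,p=4: c = 21+6 = 27
i=3,p=1: c = 27+4 = 31
i=3,p=2: c = 31+5 = 36
i=3,p=3: c = 36+6 = 42
i=3,p=4: c = 42+7 = 49
i=3,p=5: c = 49+8 = 57
i=4,p=1: c = 57+5 = 62
i=4,p=2: c = 62+6 = 68
i=4,p=3: c = 68+7 = 75
i=4,p=4: c = 75+8 = 83
i=4,p=5: c = 83+9 = 92
i=4,p=6: c = 92+10 = 102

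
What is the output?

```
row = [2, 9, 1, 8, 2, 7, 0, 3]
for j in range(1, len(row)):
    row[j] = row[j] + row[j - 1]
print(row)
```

j=1: row[1] = 9+2 = 11 → [2, 11, 1, 8, 2, 7, 0, 3]
j=2: row[2] = 1+11 = 12 → [2, 11, 12, 8, 2, 7, 0, 3]
j=3: row[3] = 8+12 = 20 → [2, 11, 12, 20, 2, 7, 0, 3]
j=4: row[4] = 2+20 = 22 → [2, 11, 12, 20, 22, 7, 0, 3]
j=5: row[5] = 7+22 = 29 → [2, 11, 12, 20, 22, 29, 0, 3]
j=6: row[6] = 0+29 = 29 → [2, 11, 12, 20, 22, 29, 29, 3]
j=7: row[7] = 3+29 = 32 → [2, 11, 12, 20, 22, 29, 29, 32]

[2, 11, 12, 20, 22, 29, 29, 32]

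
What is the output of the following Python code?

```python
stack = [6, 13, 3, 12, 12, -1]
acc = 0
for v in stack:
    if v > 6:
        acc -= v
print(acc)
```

-37

v=6: not >6
v=13: >6, acc = 0-13 = -13
v=3: not >6
v=12: >6, acc = (-13)-12 = -25
v=12: >6, acc = (-25)-12 = -37
v=-1: not >6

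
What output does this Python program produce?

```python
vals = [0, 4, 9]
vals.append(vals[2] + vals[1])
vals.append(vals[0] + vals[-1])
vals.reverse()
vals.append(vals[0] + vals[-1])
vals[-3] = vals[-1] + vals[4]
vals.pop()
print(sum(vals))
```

48

append vals[2]+vals[1] = 9+4 = 13 → [0, 4, 9, 13]
append vals[0]+vals[-1] = 0+13 = 13 → [0, 4, 9, 13, 13]
reverse → [13, 13, 9, 4, 0]
append vals[0]+vals[-1] = 13+0 = 13 → [13, 13, 9, 4, 0, 13]
vals[-3] = vals[-1]+vals[4] = 13+0 = 13 → [13, 13, 9, 13, 0, 13]
pop() removes 13 → [13, 13, 9, 13, 0]
sum = 48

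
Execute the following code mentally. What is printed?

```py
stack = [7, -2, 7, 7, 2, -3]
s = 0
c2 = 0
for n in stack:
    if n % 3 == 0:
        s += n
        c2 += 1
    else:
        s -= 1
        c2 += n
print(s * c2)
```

-176

n=7: not %3==0, s = 0-1 = -1; c2=7
n=-2: not %3==0, s = (-1)-1 = -2; c2=5
n=7: not %3==0, s = (-2)-1 = -3; c2=12
n=7: not %3==0, s = (-3)-1 = -4; c2=19
n=2: not %3==0, s = (-4)-1 = -5; c2=21
n=-3: %3==0, s = (-5)+(-3) = -8; c2=22
s*c2 = (-8)*22 = -176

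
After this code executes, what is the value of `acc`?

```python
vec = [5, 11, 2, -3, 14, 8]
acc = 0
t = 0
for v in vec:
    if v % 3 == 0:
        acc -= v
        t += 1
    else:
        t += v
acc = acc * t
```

123

v=5: not %3==0; t=5
v=11: not %3==0; t=16
v=2: not %3==0; t=18
v=-3: %3==0, acc = 0-(-3) = 3; t=19
v=14: not %3==0; t=33
v=8: not %3==0; t=41
acc*t = 3*41 = 123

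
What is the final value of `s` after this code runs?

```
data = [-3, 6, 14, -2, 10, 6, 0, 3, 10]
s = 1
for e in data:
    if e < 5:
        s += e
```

e=-3: <5, s = 1+(-3) = -2
e=6: not <5
e=14: not <5
e=-2: <5, s = (-2)+(-2) = -4
e=10: not <5
e=6: not <5
e=0: <5, s = (-4)+0 = -4
e=3: <5, s = (-4)+3 = -1
e=10: not <5

-1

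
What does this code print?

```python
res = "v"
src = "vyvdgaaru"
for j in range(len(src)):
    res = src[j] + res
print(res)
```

j=0: prepend 'v' → 'vv'
j=1: prepend 'y' → 'yvv'
j=2: prepend 'v' → 'vyvv'
j=3: prepend 'd' → 'dvyvv'
j=4: prepend 'g' → 'gdvyvv'
j=5: prepend 'a' → 'agdvyvv'
j=6: prepend 'a' → 'aagdvyvv'
j=7: prepend 'r' → 'raagdvyvv'
j=8: prepend 'u' → 'uraagdvyvv'

uraagdvyvv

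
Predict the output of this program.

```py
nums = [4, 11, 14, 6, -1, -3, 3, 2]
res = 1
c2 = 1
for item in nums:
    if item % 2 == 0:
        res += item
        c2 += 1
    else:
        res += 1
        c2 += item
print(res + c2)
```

46

item=4: even, res = 1+4 = 5; c2=2
item=11: not even, res = 5+1 = 6; c2=13
item=14: even, res = 6+14 = 20; c2=14
item=6: even, res = 20+6 = 26; c2=15
item=-1: not even, res = 26+1 = 27; c2=14
item=-3: not even, res = 27+1 = 28; c2=11
item=3: not even, res = 28+1 = 29; c2=14
item=2: even, res = 29+2 = 31; c2=15
res+c2 = 31+15 = 46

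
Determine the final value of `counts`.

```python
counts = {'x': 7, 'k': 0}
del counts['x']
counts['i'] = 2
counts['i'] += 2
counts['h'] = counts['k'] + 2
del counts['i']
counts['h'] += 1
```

{'k': 0, 'h': 3}

del 'x' → {'k': 0}
counts['i'] = 2 → {'k': 0, 'i': 2}
counts['i'] = 2+2 = 4 → {'k': 0, 'i': 4}
counts['h'] = counts['k']+2 = 2 → {'k': 0, 'i': 4, 'h': 2}
del 'i' → {'k': 0, 'h': 2}
counts['h'] = 2+1 = 3 → {'k': 0, 'h': 3}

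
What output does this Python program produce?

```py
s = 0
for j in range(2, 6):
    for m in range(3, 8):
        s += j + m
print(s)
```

170

j=2,m=3: s = 0+5 = 5
j=2,m=4: s = 5+6 = 11
j=2,m=5: s = 11+7 = 18
j=2,m=6: s = 18+8 = 26
j=2,m=7: s = 26+9 = 35
j=3,m=3: s = 35+6 = 41
j=3,m=4: s = 41+7 = 48
j=3,m=5: s = 48+8 = 56
j=3,m=6: s = 56+9 = 65
j=3,m=7: s = 65+10 = 75
j=4,m=3: s = 75+7 = 82
j=4,m=4: s = 82+8 = 90
j=4,m=5: s = 90+9 = 99
j=4,m=6: s = 99+10 = 109
j=4,m=7: s = 109+11 = 120
j=5,m=3: s = 120+8 = 128
j=5,m=4: s = 128+9 = 137
j=5,m=5: s = 137+10 = 147
j=5,m=6: s = 147+11 = 158
j=5,m=7: s = 158+12 = 170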